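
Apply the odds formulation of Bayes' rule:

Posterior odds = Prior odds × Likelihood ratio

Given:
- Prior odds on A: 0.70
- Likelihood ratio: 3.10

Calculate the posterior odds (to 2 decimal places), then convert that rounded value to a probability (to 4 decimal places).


Step 1: Calculate posterior odds
Posterior odds = Prior odds × LR
               = 0.70 × 3.10
               = 2.17

Step 2: Convert to probability
P(A|E) = Posterior odds / (1 + Posterior odds)
       = 2.17 / (1 + 2.17)
       = 2.17 / 3.17
       = 0.6845

The evidence increased P(A) from 0.4118 to 0.6845.


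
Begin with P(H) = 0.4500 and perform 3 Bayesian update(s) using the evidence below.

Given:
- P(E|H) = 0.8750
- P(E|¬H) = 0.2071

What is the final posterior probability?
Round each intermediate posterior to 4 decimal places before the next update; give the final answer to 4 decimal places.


Sequential Bayesian updating:

Initial prior: P(H) = 0.4500

Update 1:
  P(E) = 0.8750 × 0.4500 + 0.2071 × 0.5500 = 0.39375000 + 0.11390500 = 0.50765500
  P(H|E) = 0.39375000 / 0.50765500 = 0.7756

Update 2:
  P(E) = 0.8750 × 0.7756 + 0.2071 × 0.2244 = 0.67865000 + 0.04647324 = 0.72512324
  P(H|E) = 0.67865000 / 0.72512324 = 0.9359

Update 3:
  P(E) = 0.8750 × 0.9359 + 0.2071 × 0.0641 = 0.81891250 + 0.01327511 = 0.83218761
  P(H|E) = 0.81891250 / 0.83218761 = 0.9840

Final posterior: 0.9840


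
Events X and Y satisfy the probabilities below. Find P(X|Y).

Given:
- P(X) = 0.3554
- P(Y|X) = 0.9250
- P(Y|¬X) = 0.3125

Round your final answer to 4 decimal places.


Bayes' theorem: P(X|Y) = P(Y|X) × P(X) / P(Y)

Step 1: Calculate P(Y) using law of total probability
P(Y) = P(Y|X)P(X) + P(Y|¬X)P(¬X)
     = 0.9250 × 0.3554 + 0.3125 × 0.6446
     = 0.32874500 + 0.20143750
     = 0.53018250

Step 2: Apply Bayes' theorem
P(X|Y) = P(Y|X) × P(X) / P(Y)
       = 0.32874500 / 0.53018250
       = 0.6201


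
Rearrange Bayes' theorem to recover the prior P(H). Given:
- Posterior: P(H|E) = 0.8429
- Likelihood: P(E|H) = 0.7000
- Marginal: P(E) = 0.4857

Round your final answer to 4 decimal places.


From Bayes' theorem: P(H|E) = P(E|H) × P(H) / P(E)

Rearranging for P(H):
P(H) = P(H|E) × P(E) / P(E|H)
     = 0.8429 × 0.4857 / 0.7000
     = 0.40939653 / 0.7000
     = 0.5849


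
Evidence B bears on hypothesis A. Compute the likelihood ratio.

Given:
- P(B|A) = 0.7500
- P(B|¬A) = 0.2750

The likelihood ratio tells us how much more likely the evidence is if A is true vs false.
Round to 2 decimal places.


Likelihood Ratio (LR) = P(B|A) / P(B|¬A)

LR = 0.7500 / 0.2750
   = 2.73

The evidence is 2.73 times more likely if A is true than if A is false.
LR > 1, so observing B raises the odds in favor of A.


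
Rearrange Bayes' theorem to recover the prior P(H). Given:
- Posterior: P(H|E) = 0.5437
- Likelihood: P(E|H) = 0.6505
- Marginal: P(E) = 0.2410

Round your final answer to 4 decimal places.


From Bayes' theorem: P(H|E) = P(E|H) × P(H) / P(E)

Rearranging for P(H):
P(H) = P(H|E) × P(E) / P(E|H)
     = 0.5437 × 0.2410 / 0.6505
     = 0.13103170 / 0.6505
     = 0.2014


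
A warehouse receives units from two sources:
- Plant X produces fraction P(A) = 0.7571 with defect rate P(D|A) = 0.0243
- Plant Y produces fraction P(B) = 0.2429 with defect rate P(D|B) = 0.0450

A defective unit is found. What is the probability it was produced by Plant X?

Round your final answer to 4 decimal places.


Let A = from Plant X, D = defective

Given:
- P(A) = 0.7571, P(B) = 0.2429
- P(D|A) = 0.0243, P(D|B) = 0.0450

Step 1: Find P(D)
P(D) = P(D|A)P(A) + P(D|B)P(B)
     = 0.0243 × 0.7571 + 0.0450 × 0.2429
     = 0.01839753 + 0.01093050
     = 0.02932803

Step 2: Apply Bayes' theorem
P(A|D) = P(D|A)P(A) / P(D)
       = 0.01839753 / 0.02932803
       = 0.6273


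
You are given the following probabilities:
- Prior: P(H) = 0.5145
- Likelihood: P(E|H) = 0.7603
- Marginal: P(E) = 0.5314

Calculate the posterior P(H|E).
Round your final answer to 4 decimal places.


Using Bayes' theorem:

P(H|E) = P(E|H) × P(H) / P(E)
       = 0.7603 × 0.5145 / 0.5314
       = 0.39117435 / 0.5314
       = 0.7361

The evidence strengthens our belief in H.
Prior: 0.5145 → Posterior: 0.7361


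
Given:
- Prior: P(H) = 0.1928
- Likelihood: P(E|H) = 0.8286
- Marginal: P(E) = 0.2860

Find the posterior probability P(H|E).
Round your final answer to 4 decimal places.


Using Bayes' theorem:

P(H|E) = P(E|H) × P(H) / P(E)
       = 0.8286 × 0.1928 / 0.2860
       = 0.15975408 / 0.2860
       = 0.5586

The evidence strengthens our belief in H.
Prior: 0.1928 → Posterior: 0.5586


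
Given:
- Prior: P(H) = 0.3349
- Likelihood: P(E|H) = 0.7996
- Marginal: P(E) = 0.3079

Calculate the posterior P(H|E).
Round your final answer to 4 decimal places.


Using Bayes' theorem:

P(H|E) = P(E|H) × P(H) / P(E)
       = 0.7996 × 0.3349 / 0.3079
       = 0.26778604 / 0.3079
       = 0.8697

The evidence strengthens our belief in H.
Prior: 0.3349 → Posterior: 0.8697


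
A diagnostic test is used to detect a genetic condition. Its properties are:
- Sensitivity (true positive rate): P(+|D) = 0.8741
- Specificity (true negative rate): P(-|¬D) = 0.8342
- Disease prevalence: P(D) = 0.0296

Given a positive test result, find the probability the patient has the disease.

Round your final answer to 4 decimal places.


Let D = has disease, + = positive test

Given:
- P(D) = 0.0296 (prevalence)
- P(+|D) = 0.8741 (sensitivity)
- P(-|¬D) = 0.8342 (specificity)
- P(+|¬D) = 0.1658 (false positive rate = 1 - specificity)

Step 1: Find P(+)
P(+) = P(+|D)P(D) + P(+|¬D)P(¬D)
     = 0.8741 × 0.0296 + 0.1658 × 0.9704
     = 0.02587336 + 0.16089232
     = 0.18676568

Step 2: Apply Bayes' theorem for P(D|+)
P(D|+) = P(+|D)P(D) / P(+)
       = 0.02587336 / 0.18676568
       = 0.1385


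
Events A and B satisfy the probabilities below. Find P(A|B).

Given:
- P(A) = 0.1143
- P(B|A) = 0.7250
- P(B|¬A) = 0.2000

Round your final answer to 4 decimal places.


Bayes' theorem: P(A|B) = P(B|A) × P(A) / P(B)

Step 1: Calculate P(B) using law of total probability
P(B) = P(B|A)P(A) + P(B|¬A)P(¬A)
     = 0.7250 × 0.1143 + 0.2000 × 0.8857
     = 0.08286750 + 0.17714000
     = 0.26000750

Step 2: Apply Bayes' theorem
P(A|B) = P(B|A) × P(A) / P(B)
       = 0.08286750 / 0.26000750
       = 0.3187


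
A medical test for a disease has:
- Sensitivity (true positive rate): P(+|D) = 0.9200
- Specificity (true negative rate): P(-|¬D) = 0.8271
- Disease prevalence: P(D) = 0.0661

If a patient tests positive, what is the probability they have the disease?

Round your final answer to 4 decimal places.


Let D = has disease, + = positive test

Given:
- P(D) = 0.0661 (prevalence)
- P(+|D) = 0.9200 (sensitivity)
- P(-|¬D) = 0.8271 (specificity)
- P(+|¬D) = 0.1729 (false positive rate = 1 - specificity)

Step 1: Find P(+)
P(+) = P(+|D)P(D) + P(+|¬D)P(¬D)
     = 0.9200 × 0.0661 + 0.1729 × 0.9339
     = 0.06081200 + 0.16147131
     = 0.22228331

Step 2: Apply Bayes' theorem for P(D|+)
P(D|+) = P(+|D)P(D) / P(+)
       = 0.06081200 / 0.22228331
       = 0.2736


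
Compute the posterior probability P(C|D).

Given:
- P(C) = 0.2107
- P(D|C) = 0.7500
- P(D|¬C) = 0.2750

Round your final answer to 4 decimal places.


Bayes' theorem: P(C|D) = P(D|C) × P(C) / P(D)

Step 1: Calculate P(D) using law of total probability
P(D) = P(D|C)P(C) + P(D|¬C)P(¬C)
     = 0.7500 × 0.2107 + 0.2750 × 0.7893
     = 0.15802500 + 0.21705750
     = 0.37508250

Step 2: Apply Bayes' theorem
P(C|D) = P(D|C) × P(C) / P(D)
       = 0.15802500 / 0.37508250
       = 0.4213


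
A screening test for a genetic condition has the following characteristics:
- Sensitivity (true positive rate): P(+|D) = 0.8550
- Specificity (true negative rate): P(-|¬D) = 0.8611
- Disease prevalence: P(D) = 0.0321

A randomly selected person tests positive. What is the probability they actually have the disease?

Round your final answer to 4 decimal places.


Let D = has disease, + = positive test

Given:
- P(D) = 0.0321 (prevalence)
- P(+|D) = 0.8550 (sensitivity)
- P(-|¬D) = 0.8611 (specificity)
- P(+|¬D) = 0.1389 (false positive rate = 1 - specificity)

Step 1: Find P(+)
P(+) = P(+|D)P(D) + P(+|¬D)P(¬D)
     = 0.8550 × 0.0321 + 0.1389 × 0.9679
     = 0.02744550 + 0.13444131
     = 0.16188681

Step 2: Apply Bayes' theorem for P(D|+)
P(D|+) = P(+|D)P(D) / P(+)
       = 0.02744550 / 0.16188681
       = 0.1695


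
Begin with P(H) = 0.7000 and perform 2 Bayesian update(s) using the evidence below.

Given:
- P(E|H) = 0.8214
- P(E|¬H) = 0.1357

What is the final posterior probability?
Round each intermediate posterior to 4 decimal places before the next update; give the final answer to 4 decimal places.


Sequential Bayesian updating:

Initial prior: P(H) = 0.7000

Update 1:
  P(E) = 0.8214 × 0.7000 + 0.1357 × 0.3000 = 0.57498000 + 0.04071000 = 0.61569000
  P(H|E) = 0.57498000 / 0.61569000 = 0.9339

Update 2:
  P(E) = 0.8214 × 0.9339 + 0.1357 × 0.0661 = 0.76710546 + 0.00896977 = 0.77607523
  P(H|E) = 0.76710546 / 0.77607523 = 0.9884

Final posterior: 0.9884


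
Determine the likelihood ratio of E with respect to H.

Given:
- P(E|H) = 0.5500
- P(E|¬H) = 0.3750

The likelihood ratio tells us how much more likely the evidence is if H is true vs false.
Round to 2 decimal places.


Likelihood Ratio (LR) = P(E|H) / P(E|¬H)

LR = 0.5500 / 0.3750
   = 1.47

The evidence is 1.47 times more likely if H is true than if H is false.
LR > 1, so observing E raises the odds in favor of H.


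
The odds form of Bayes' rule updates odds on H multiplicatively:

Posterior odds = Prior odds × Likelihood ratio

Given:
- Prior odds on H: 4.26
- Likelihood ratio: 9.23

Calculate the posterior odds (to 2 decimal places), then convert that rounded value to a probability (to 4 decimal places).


Step 1: Calculate posterior odds
Posterior odds = Prior odds × LR
               = 4.26 × 9.23
               = 39.32

Step 2: Convert to probability
P(H|E) = Posterior odds / (1 + Posterior odds)
       = 39.32 / (1 + 39.32)
       = 39.32 / 40.32
       = 0.9752

The evidence increased P(H) from 0.8099 to 0.9752.


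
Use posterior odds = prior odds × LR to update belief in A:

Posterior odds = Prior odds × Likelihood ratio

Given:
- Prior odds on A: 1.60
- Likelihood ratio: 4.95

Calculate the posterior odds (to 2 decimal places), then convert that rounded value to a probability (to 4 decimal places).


Step 1: Calculate posterior odds
Posterior odds = Prior odds × LR
               = 1.60 × 4.95
               = 7.92

Step 2: Convert to probability
P(A|E) = Posterior odds / (1 + Posterior odds)
       = 7.92 / (1 + 7.92)
       = 7.92 / 8.92
       = 0.8879

The evidence increased P(A) from 0.6154 to 0.8879.


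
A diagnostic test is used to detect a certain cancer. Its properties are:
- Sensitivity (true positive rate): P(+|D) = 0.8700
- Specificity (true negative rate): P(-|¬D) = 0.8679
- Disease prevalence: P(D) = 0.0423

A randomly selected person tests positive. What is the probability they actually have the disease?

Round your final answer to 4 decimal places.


Let D = has disease, + = positive test

Given:
- P(D) = 0.0423 (prevalence)
- P(+|D) = 0.8700 (sensitivity)
- P(-|¬D) = 0.8679 (specificity)
- P(+|¬D) = 0.1321 (false positive rate = 1 - specificity)

Step 1: Find P(+)
P(+) = P(+|D)P(D) + P(+|¬D)P(¬D)
     = 0.8700 × 0.0423 + 0.1321 × 0.9577
     = 0.03680100 + 0.12651217
     = 0.16331317

Step 2: Apply Bayes' theorem for P(D|+)
P(D|+) = P(+|D)P(D) / P(+)
       = 0.03680100 / 0.16331317
       = 0.2253


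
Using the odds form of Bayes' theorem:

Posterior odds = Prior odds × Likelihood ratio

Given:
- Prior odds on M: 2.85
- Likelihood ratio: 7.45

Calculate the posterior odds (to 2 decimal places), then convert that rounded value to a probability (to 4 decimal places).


Step 1: Calculate posterior odds
Posterior odds = Prior odds × LR
               = 2.85 × 7.45
               = 21.23

Step 2: Convert to probability
P(M|E) = Posterior odds / (1 + Posterior odds)
       = 21.23 / (1 + 21.23)
       = 21.23 / 22.23
       = 0.9550

The evidence increased P(M) from 0.7403 to 0.9550.


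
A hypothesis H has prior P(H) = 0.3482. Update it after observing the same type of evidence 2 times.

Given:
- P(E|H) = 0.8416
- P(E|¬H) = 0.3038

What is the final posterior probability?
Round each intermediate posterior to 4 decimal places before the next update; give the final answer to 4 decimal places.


Sequential Bayesian updating:

Initial prior: P(H) = 0.3482

Update 1:
  P(E) = 0.8416 × 0.3482 + 0.3038 × 0.6518 = 0.29304512 + 0.19801684 = 0.49106196
  P(H|E) = 0.29304512 / 0.49106196 = 0.5968

Update 2:
  P(E) = 0.8416 × 0.5968 + 0.3038 × 0.4032 = 0.50226688 + 0.12249216 = 0.62475904
  P(H|E) = 0.50226688 / 0.62475904 = 0.8039

Final posterior: 0.8039


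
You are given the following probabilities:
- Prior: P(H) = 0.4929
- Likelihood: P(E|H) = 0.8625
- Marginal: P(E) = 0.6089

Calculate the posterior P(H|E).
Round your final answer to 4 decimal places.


Using Bayes' theorem:

P(H|E) = P(E|H) × P(H) / P(E)
       = 0.8625 × 0.4929 / 0.6089
       = 0.42512625 / 0.6089
       = 0.6982

The evidence strengthens our belief in H.
Prior: 0.4929 → Posterior: 0.6982


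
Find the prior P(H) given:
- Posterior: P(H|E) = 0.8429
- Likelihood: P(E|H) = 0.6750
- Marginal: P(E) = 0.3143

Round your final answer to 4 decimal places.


From Bayes' theorem: P(H|E) = P(E|H) × P(H) / P(E)

Rearranging for P(H):
P(H) = P(H|E) × P(E) / P(E|H)
     = 0.8429 × 0.3143 / 0.6750
     = 0.26492347 / 0.6750
     = 0.3925


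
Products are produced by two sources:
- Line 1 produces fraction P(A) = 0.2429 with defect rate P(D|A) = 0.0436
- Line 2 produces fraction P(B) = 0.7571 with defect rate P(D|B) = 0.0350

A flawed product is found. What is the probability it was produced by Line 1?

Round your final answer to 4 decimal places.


Let A = from Line 1, D = flawed

Given:
- P(A) = 0.2429, P(B) = 0.7571
- P(D|A) = 0.0436, P(D|B) = 0.0350

Step 1: Find P(D)
P(D) = P(D|A)P(A) + P(D|B)P(B)
     = 0.0436 × 0.2429 + 0.0350 × 0.7571
     = 0.01059044 + 0.02649850
     = 0.03708894

Step 2: Apply Bayes' theorem
P(A|D) = P(D|A)P(A) / P(D)
       = 0.01059044 / 0.03708894
       = 0.2855


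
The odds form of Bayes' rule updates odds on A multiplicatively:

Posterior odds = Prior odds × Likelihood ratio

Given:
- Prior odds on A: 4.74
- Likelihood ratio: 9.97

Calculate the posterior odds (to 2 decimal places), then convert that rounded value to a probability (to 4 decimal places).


Step 1: Calculate posterior odds
Posterior odds = Prior odds × LR
               = 4.74 × 9.97
               = 47.26

Step 2: Convert to probability
P(A|E) = Posterior odds / (1 + Posterior odds)
       = 47.26 / (1 + 47.26)
       = 47.26 / 48.26
       = 0.9793

The evidence increased P(A) from 0.8258 to 0.9793.


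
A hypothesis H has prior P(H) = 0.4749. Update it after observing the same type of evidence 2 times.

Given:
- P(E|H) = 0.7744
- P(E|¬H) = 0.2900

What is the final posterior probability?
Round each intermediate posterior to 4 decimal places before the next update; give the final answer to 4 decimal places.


Sequential Bayesian updating:

Initial prior: P(H) = 0.4749

Update 1:
  P(E) = 0.7744 × 0.4749 + 0.2900 × 0.5251 = 0.36776256 + 0.15227900 = 0.52004156
  P(H|E) = 0.36776256 / 0.52004156 = 0.7072

Update 2:
  P(E) = 0.7744 × 0.7072 + 0.2900 × 0.2928 = 0.54765568 + 0.08491200 = 0.63256768
  P(H|E) = 0.54765568 / 0.63256768 = 0.8658

Final posterior: 0.8658


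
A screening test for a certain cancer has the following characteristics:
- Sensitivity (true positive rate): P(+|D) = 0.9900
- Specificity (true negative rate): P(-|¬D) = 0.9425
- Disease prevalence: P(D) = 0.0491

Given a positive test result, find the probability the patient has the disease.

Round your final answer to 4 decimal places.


Let D = has disease, + = positive test

Given:
- P(D) = 0.0491 (prevalence)
- P(+|D) = 0.9900 (sensitivity)
- P(-|¬D) = 0.9425 (specificity)
- P(+|¬D) = 0.0575 (false positive rate = 1 - specificity)

Step 1: Find P(+)
P(+) = P(+|D)P(D) + P(+|¬D)P(¬D)
     = 0.9900 × 0.0491 + 0.0575 × 0.9509
     = 0.04860900 + 0.05467675
     = 0.10328575

Step 2: Apply Bayes' theorem for P(D|+)
P(D|+) = P(+|D)P(D) / P(+)
       = 0.04860900 / 0.10328575
       = 0.4706


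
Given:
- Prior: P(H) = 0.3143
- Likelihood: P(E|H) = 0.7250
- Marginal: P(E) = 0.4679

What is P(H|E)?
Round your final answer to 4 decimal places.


Using Bayes' theorem:

P(H|E) = P(E|H) × P(H) / P(E)
       = 0.7250 × 0.3143 / 0.4679
       = 0.22786750 / 0.4679
       = 0.4870

The evidence strengthens our belief in H.
Prior: 0.3143 → Posterior: 0.4870


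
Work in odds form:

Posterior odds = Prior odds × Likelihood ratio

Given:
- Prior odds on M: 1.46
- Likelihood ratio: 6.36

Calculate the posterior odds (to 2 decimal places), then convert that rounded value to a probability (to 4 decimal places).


Step 1: Calculate posterior odds
Posterior odds = Prior odds × LR
               = 1.46 × 6.36
               = 9.29

Step 2: Convert to probability
P(M|E) = Posterior odds / (1 + Posterior odds)
       = 9.29 / (1 + 9.29)
       = 9.29 / 10.29
       = 0.9028

The evidence increased P(M) from 0.5935 to 0.9028.


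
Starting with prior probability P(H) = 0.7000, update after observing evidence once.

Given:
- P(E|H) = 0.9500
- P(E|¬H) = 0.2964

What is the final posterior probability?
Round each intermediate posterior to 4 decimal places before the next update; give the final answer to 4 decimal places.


Sequential Bayesian updating:

Initial prior: P(H) = 0.7000

Update 1:
  P(E) = 0.9500 × 0.7000 + 0.2964 × 0.3000 = 0.66500000 + 0.08892000 = 0.75392000
  P(H|E) = 0.66500000 / 0.75392000 = 0.8821

Final posterior: 0.8821


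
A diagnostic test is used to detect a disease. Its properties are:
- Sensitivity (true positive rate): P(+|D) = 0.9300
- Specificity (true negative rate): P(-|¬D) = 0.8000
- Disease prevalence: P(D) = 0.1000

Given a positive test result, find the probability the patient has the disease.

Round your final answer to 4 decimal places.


Let D = has disease, + = positive test

Given:
- P(D) = 0.1000 (prevalence)
- P(+|D) = 0.9300 (sensitivity)
- P(-|¬D) = 0.8000 (specificity)
- P(+|¬D) = 0.2000 (false positive rate = 1 - specificity)

Step 1: Find P(+)
P(+) = P(+|D)P(D) + P(+|¬D)P(¬D)
     = 0.9300 × 0.1000 + 0.2000 × 0.9000
     = 0.09300000 + 0.18000000
     = 0.27300000

Step 2: Apply Bayes' theorem for P(D|+)
P(D|+) = P(+|D)P(D) / P(+)
       = 0.09300000 / 0.27300000
       = 0.3407


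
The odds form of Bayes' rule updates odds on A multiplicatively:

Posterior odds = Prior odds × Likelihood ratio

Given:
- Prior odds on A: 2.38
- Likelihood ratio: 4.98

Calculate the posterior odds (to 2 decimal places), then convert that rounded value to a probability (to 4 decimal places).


Step 1: Calculate posterior odds
Posterior odds = Prior odds × LR
               = 2.38 × 4.98
               = 11.85

Step 2: Convert to probability
P(A|E) = Posterior odds / (1 + Posterior odds)
       = 11.85 / (1 + 11.85)
       = 11.85 / 12.85
       = 0.9222

The evidence increased P(A) from 0.7041 to 0.9222.


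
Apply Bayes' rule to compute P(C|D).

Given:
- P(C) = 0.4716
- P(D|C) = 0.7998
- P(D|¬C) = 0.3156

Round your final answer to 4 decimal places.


Bayes' theorem: P(C|D) = P(D|C) × P(C) / P(D)

Step 1: Calculate P(D) using law of total probability
P(D) = P(D|C)P(C) + P(D|¬C)P(¬C)
     = 0.7998 × 0.4716 + 0.3156 × 0.5284
     = 0.37718568 + 0.16676304
     = 0.54394872

Step 2: Apply Bayes' theorem
P(C|D) = P(D|C) × P(C) / P(D)
       = 0.37718568 / 0.54394872
       = 0.6934


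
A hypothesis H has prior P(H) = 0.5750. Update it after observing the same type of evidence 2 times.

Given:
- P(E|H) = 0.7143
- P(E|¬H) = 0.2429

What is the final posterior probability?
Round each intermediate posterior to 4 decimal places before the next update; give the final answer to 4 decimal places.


Sequential Bayesian updating:

Initial prior: P(H) = 0.5750

Update 1:
  P(E) = 0.7143 × 0.5750 + 0.2429 × 0.4250 = 0.41072250 + 0.10323250 = 0.51395500
  P(H|E) = 0.41072250 / 0.51395500 = 0.7991

Update 2:
  P(E) = 0.7143 × 0.7991 + 0.2429 × 0.2009 = 0.57079713 + 0.04879861 = 0.61959574
  P(H|E) = 0.57079713 / 0.61959574 = 0.9212

Final posterior: 0.9212


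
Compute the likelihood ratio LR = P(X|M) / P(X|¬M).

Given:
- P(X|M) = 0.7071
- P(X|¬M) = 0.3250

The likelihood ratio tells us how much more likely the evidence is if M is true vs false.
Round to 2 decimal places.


Likelihood Ratio (LR) = P(X|M) / P(X|¬M)

LR = 0.7071 / 0.3250
   = 2.18

The evidence is 2.18 times more likely if M is true than if M is false.
LR > 1, so observing X raises the odds in favor of M.


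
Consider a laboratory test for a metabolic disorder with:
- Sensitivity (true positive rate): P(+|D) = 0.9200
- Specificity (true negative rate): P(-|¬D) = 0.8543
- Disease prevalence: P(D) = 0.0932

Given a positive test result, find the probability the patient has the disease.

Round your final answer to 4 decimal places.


Let D = has disease, + = positive test

Given:
- P(D) = 0.0932 (prevalence)
- P(+|D) = 0.9200 (sensitivity)
- P(-|¬D) = 0.8543 (specificity)
- P(+|¬D) = 0.1457 (false positive rate = 1 - specificity)

Step 1: Find P(+)
P(+) = P(+|D)P(D) + P(+|¬D)P(¬D)
     = 0.9200 × 0.0932 + 0.1457 × 0.9068
     = 0.08574400 + 0.13212076
     = 0.21786476

Step 2: Apply Bayes' theorem for P(D|+)
P(D|+) = P(+|D)P(D) / P(+)
       = 0.08574400 / 0.21786476
       = 0.3936


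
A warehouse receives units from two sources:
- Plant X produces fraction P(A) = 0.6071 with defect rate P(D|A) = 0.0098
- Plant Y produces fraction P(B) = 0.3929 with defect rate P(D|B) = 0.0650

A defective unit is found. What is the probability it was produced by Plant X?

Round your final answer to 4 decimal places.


Let A = from Plant X, D = defective

Given:
- P(A) = 0.6071, P(B) = 0.3929
- P(D|A) = 0.0098, P(D|B) = 0.0650

Step 1: Find P(D)
P(D) = P(D|A)P(A) + P(D|B)P(B)
     = 0.0098 × 0.6071 + 0.0650 × 0.3929
     = 0.00594958 + 0.02553850
     = 0.03148808

Step 2: Apply Bayes' theorem
P(A|D) = P(D|A)P(A) / P(D)
       = 0.00594958 / 0.03148808
       = 0.1889


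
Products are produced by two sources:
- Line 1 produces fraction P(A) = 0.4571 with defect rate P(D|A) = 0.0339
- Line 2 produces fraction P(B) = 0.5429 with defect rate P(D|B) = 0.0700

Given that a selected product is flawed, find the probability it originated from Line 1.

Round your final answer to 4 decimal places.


Let A = from Line 1, D = flawed

Given:
- P(A) = 0.4571, P(B) = 0.5429
- P(D|A) = 0.0339, P(D|B) = 0.0700

Step 1: Find P(D)
P(D) = P(D|A)P(A) + P(D|B)P(B)
     = 0.0339 × 0.4571 + 0.0700 × 0.5429
     = 0.01549569 + 0.03800300
     = 0.05349869

Step 2: Apply Bayes' theorem
P(A|D) = P(D|A)P(A) / P(D)
       = 0.01549569 / 0.05349869
       = 0.2896


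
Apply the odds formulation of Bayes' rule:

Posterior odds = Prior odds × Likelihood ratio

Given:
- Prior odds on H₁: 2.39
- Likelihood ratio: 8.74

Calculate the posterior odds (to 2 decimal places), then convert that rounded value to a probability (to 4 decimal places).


Step 1: Calculate posterior odds
Posterior odds = Prior odds × LR
               = 2.39 × 8.74
               = 20.89

Step 2: Convert to probability
P(H₁|E) = Posterior odds / (1 + Posterior odds)
       = 20.89 / (1 + 20.89)
       = 20.89 / 21.89
       = 0.9543

The evidence increased P(H₁) from 0.7050 to 0.9543.


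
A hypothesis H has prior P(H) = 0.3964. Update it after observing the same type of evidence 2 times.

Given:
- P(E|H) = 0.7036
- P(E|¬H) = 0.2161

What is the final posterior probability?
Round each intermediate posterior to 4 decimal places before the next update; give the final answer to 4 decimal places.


Sequential Bayesian updating:

Initial prior: P(H) = 0.3964

Update 1:
  P(E) = 0.7036 × 0.3964 + 0.2161 × 0.6036 = 0.27890704 + 0.13043796 = 0.40934500
  P(H|E) = 0.27890704 / 0.40934500 = 0.6813

Update 2:
  P(E) = 0.7036 × 0.6813 + 0.2161 × 0.3187 = 0.47936268 + 0.06887107 = 0.54823375
  P(H|E) = 0.47936268 / 0.54823375 = 0.8744

Final posterior: 0.8744


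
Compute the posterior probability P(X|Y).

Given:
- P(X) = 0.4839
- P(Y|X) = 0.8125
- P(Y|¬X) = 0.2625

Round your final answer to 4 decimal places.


Bayes' theorem: P(X|Y) = P(Y|X) × P(X) / P(Y)

Step 1: Calculate P(Y) using law of total probability
P(Y) = P(Y|X)P(X) + P(Y|¬X)P(¬X)
     = 0.8125 × 0.4839 + 0.2625 × 0.5161
     = 0.39316875 + 0.13547625
     = 0.52864500

Step 2: Apply Bayes' theorem
P(X|Y) = P(Y|X) × P(X) / P(Y)
       = 0.39316875 / 0.52864500
       = 0.7437


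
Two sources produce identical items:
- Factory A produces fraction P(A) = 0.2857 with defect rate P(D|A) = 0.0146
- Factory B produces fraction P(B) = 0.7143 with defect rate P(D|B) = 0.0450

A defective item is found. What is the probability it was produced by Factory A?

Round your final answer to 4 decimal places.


Let A = from Factory A, D = defective

Given:
- P(A) = 0.2857, P(B) = 0.7143
- P(D|A) = 0.0146, P(D|B) = 0.0450

Step 1: Find P(D)
P(D) = P(D|A)P(A) + P(D|B)P(B)
     = 0.0146 × 0.2857 + 0.0450 × 0.7143
     = 0.00417122 + 0.03214350
     = 0.03631472

Step 2: Apply Bayes' theorem
P(A|D) = P(D|A)P(A) / P(D)
       = 0.00417122 / 0.03631472
       = 0.1149


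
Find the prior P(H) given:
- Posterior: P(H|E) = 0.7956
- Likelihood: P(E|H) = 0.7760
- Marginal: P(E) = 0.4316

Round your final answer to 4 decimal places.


From Bayes' theorem: P(H|E) = P(E|H) × P(H) / P(E)

Rearranging for P(H):
P(H) = P(H|E) × P(E) / P(E|H)
     = 0.7956 × 0.4316 / 0.7760
     = 0.34338096 / 0.7760
     = 0.4425


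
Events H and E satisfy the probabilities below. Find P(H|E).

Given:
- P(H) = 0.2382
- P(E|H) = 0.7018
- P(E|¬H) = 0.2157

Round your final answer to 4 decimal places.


Bayes' theorem: P(H|E) = P(E|H) × P(H) / P(E)

Step 1: Calculate P(E) using law of total probability
P(E) = P(E|H)P(H) + P(E|¬H)P(¬H)
     = 0.7018 × 0.2382 + 0.2157 × 0.7618
     = 0.16716876 + 0.16432026
     = 0.33148902

Step 2: Apply Bayes' theorem
P(H|E) = P(E|H) × P(H) / P(E)
       = 0.16716876 / 0.33148902
       = 0.5043


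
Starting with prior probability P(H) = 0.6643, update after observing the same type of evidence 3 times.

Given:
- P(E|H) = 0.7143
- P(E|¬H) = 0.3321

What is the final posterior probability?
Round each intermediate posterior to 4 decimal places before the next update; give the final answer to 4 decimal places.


Sequential Bayesian updating:

Initial prior: P(H) = 0.6643

Update 1:
  P(E) = 0.7143 × 0.6643 + 0.3321 × 0.3357 = 0.47450949 + 0.11148597 = 0.58599546
  P(H|E) = 0.47450949 / 0.58599546 = 0.8097

Update 2:
  P(E) = 0.7143 × 0.8097 + 0.3321 × 0.1903 = 0.57836871 + 0.06319863 = 0.64156734
  P(H|E) = 0.57836871 / 0.64156734 = 0.9015

Update 3:
  P(E) = 0.7143 × 0.9015 + 0.3321 × 0.0985 = 0.64394145 + 0.03271185 = 0.67665330
  P(H|E) = 0.64394145 / 0.67665330 = 0.9517

Final posterior: 0.9517


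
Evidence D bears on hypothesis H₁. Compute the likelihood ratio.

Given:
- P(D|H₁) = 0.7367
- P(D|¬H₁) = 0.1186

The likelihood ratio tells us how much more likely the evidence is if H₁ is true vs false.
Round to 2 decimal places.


Likelihood Ratio (LR) = P(D|H₁) / P(D|¬H₁)

LR = 0.7367 / 0.1186
   = 6.21

The evidence is 6.21 times more likely if H₁ is true than if H₁ is false.
Since LR > 1, the evidence supports H₁ over ¬H₁.


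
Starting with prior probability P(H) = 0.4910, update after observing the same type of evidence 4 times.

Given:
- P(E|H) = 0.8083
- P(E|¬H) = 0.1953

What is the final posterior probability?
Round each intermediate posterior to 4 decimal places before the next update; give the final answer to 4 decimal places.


Sequential Bayesian updating:

Initial prior: P(H) = 0.4910

Update 1:
  P(E) = 0.8083 × 0.4910 + 0.1953 × 0.5090 = 0.39687530 + 0.09940770 = 0.49628300
  P(H|E) = 0.39687530 / 0.49628300 = 0.7997

Update 2:
  P(E) = 0.8083 × 0.7997 + 0.1953 × 0.2003 = 0.64639751 + 0.03911859 = 0.68551610
  P(H|E) = 0.64639751 / 0.68551610 = 0.9429

Update 3:
  P(E) = 0.8083 × 0.9429 + 0.1953 × 0.0571 = 0.76214607 + 0.01115163 = 0.77329770
  P(H|E) = 0.76214607 / 0.77329770 = 0.9856

Update 4:
  P(E) = 0.8083 × 0.9856 + 0.1953 × 0.0144 = 0.79666048 + 0.00281232 = 0.79947280
  P(H|E) = 0.79666048 / 0.79947280 = 0.9965

Final posterior: 0.9965


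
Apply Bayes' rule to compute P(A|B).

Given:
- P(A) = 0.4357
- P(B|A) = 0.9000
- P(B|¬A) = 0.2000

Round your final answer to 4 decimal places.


Bayes' theorem: P(A|B) = P(B|A) × P(A) / P(B)

Step 1: Calculate P(B) using law of total probability
P(B) = P(B|A)P(A) + P(B|¬A)P(¬A)
     = 0.9000 × 0.4357 + 0.2000 × 0.5643
     = 0.39213000 + 0.11286000
     = 0.50499000

Step 2: Apply Bayes' theorem
P(A|B) = P(B|A) × P(A) / P(B)
       = 0.39213000 / 0.50499000
       = 0.7765


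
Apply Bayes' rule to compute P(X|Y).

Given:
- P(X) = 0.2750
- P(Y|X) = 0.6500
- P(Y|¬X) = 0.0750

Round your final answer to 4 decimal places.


Bayes' theorem: P(X|Y) = P(Y|X) × P(X) / P(Y)

Step 1: Calculate P(Y) using law of total probability
P(Y) = P(Y|X)P(X) + P(Y|¬X)P(¬X)
     = 0.6500 × 0.2750 + 0.0750 × 0.7250
     = 0.17875000 + 0.05437500
     = 0.23312500

Step 2: Apply Bayes' theorem
P(X|Y) = P(Y|X) × P(X) / P(Y)
       = 0.17875000 / 0.23312500
       = 0.7668


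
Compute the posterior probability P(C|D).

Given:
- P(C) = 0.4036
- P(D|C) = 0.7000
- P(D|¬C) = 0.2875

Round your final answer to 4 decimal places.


Bayes' theorem: P(C|D) = P(D|C) × P(C) / P(D)

Step 1: Calculate P(D) using law of total probability
P(D) = P(D|C)P(C) + P(D|¬C)P(¬C)
     = 0.7000 × 0.4036 + 0.2875 × 0.5964
     = 0.28252000 + 0.17146500
     = 0.45398500

Step 2: Apply Bayes' theorem
P(C|D) = P(D|C) × P(C) / P(D)
       = 0.28252000 / 0.45398500
       = 0.6223


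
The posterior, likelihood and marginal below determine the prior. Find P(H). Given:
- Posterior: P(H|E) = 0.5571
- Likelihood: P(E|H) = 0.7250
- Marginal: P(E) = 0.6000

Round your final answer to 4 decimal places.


From Bayes' theorem: P(H|E) = P(E|H) × P(H) / P(E)

Rearranging for P(H):
P(H) = P(H|E) × P(E) / P(E|H)
     = 0.5571 × 0.6000 / 0.7250
     = 0.33426000 / 0.7250
     = 0.4610


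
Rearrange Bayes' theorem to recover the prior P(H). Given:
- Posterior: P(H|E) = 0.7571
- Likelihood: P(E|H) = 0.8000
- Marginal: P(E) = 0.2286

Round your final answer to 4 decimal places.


From Bayes' theorem: P(H|E) = P(E|H) × P(H) / P(E)

Rearranging for P(H):
P(H) = P(H|E) × P(E) / P(E|H)
     = 0.7571 × 0.2286 / 0.8000
     = 0.17307306 / 0.8000
     = 0.2163


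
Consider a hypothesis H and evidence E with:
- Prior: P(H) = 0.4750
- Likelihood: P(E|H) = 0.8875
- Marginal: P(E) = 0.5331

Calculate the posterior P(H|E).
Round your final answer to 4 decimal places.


Using Bayes' theorem:

P(H|E) = P(E|H) × P(H) / P(E)
       = 0.8875 × 0.4750 / 0.5331
       = 0.42156250 / 0.5331
       = 0.7908

The evidence strengthens our belief in H.
Prior: 0.4750 → Posterior: 0.7908


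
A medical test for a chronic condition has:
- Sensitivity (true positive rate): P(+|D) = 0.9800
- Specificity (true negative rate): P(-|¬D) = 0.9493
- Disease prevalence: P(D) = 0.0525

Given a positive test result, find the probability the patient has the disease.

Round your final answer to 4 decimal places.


Let D = has disease, + = positive test

Given:
- P(D) = 0.0525 (prevalence)
- P(+|D) = 0.9800 (sensitivity)
- P(-|¬D) = 0.9493 (specificity)
- P(+|¬D) = 0.0507 (false positive rate = 1 - specificity)

Step 1: Find P(+)
P(+) = P(+|D)P(D) + P(+|¬D)P(¬D)
     = 0.9800 × 0.0525 + 0.0507 × 0.9475
     = 0.05145000 + 0.04803825
     = 0.09948825

Step 2: Apply Bayes' theorem for P(D|+)
P(D|+) = P(+|D)P(D) / P(+)
       = 0.05145000 / 0.09948825
       = 0.5171


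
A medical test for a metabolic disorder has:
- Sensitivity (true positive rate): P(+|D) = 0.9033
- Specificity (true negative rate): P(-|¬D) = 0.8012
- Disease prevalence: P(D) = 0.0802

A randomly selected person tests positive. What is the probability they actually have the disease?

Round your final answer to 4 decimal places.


Let D = has disease, + = positive test

Given:
- P(D) = 0.0802 (prevalence)
- P(+|D) = 0.9033 (sensitivity)
- P(-|¬D) = 0.8012 (specificity)
- P(+|¬D) = 0.1988 (false positive rate = 1 - specificity)

Step 1: Find P(+)
P(+) = P(+|D)P(D) + P(+|¬D)P(¬D)
     = 0.9033 × 0.0802 + 0.1988 × 0.9198
     = 0.07244466 + 0.18285624
     = 0.25530090

Step 2: Apply Bayes' theorem for P(D|+)
P(D|+) = P(+|D)P(D) / P(+)
       = 0.07244466 / 0.25530090
       = 0.2838


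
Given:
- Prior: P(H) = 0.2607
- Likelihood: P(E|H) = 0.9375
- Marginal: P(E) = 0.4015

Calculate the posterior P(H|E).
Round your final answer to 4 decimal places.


Using Bayes' theorem:

P(H|E) = P(E|H) × P(H) / P(E)
       = 0.9375 × 0.2607 / 0.4015
       = 0.24440625 / 0.4015
       = 0.6087

The evidence strengthens our belief in H.
Prior: 0.2607 → Posterior: 0.6087


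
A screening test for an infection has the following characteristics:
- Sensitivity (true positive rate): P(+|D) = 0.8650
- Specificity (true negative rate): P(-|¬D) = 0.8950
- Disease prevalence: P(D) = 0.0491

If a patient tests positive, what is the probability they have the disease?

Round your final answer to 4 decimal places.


Let D = has disease, + = positive test

Given:
- P(D) = 0.0491 (prevalence)
- P(+|D) = 0.8650 (sensitivity)
- P(-|¬D) = 0.8950 (specificity)
- P(+|¬D) = 0.1050 (false positive rate = 1 - specificity)

Step 1: Find P(+)
P(+) = P(+|D)P(D) + P(+|¬D)P(¬D)
     = 0.8650 × 0.0491 + 0.1050 × 0.9509
     = 0.04247150 + 0.09984450
     = 0.14231600

Step 2: Apply Bayes' theorem for P(D|+)
P(D|+) = P(+|D)P(D) / P(+)
       = 0.04247150 / 0.14231600
       = 0.2984


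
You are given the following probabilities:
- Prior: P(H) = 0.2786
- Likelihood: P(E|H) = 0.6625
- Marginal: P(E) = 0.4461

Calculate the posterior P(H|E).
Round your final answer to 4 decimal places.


Using Bayes' theorem:

P(H|E) = P(E|H) × P(H) / P(E)
       = 0.6625 × 0.2786 / 0.4461
       = 0.18457250 / 0.4461
       = 0.4137

The evidence strengthens our belief in H.
Prior: 0.2786 → Posterior: 0.4137


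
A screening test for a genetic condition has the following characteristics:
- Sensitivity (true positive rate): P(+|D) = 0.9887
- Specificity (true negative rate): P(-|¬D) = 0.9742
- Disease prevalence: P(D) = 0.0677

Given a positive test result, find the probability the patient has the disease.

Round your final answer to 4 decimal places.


Let D = has disease, + = positive test

Given:
- P(D) = 0.0677 (prevalence)
- P(+|D) = 0.9887 (sensitivity)
- P(-|¬D) = 0.9742 (specificity)
- P(+|¬D) = 0.0258 (false positive rate = 1 - specificity)

Step 1: Find P(+)
P(+) = P(+|D)P(D) + P(+|¬D)P(¬D)
     = 0.9887 × 0.0677 + 0.0258 × 0.9323
     = 0.06693499 + 0.02405334
     = 0.09098833

Step 2: Apply Bayes' theorem for P(D|+)
P(D|+) = P(+|D)P(D) / P(+)
       = 0.06693499 / 0.09098833
       = 0.7356


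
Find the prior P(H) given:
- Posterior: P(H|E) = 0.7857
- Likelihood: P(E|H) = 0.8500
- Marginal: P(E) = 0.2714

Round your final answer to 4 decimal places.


From Bayes' theorem: P(H|E) = P(E|H) × P(H) / P(E)

Rearranging for P(H):
P(H) = P(H|E) × P(E) / P(E|H)
     = 0.7857 × 0.2714 / 0.8500
     = 0.21323898 / 0.8500
     = 0.2509


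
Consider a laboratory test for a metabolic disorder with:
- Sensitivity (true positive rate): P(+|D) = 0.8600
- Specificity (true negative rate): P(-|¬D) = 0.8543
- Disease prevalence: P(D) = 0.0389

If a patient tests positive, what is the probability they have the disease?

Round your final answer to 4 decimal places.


Let D = has disease, + = positive test

Given:
- P(D) = 0.0389 (prevalence)
- P(+|D) = 0.8600 (sensitivity)
- P(-|¬D) = 0.8543 (specificity)
- P(+|¬D) = 0.1457 (false positive rate = 1 - specificity)

Step 1: Find P(+)
P(+) = P(+|D)P(D) + P(+|¬D)P(¬D)
     = 0.8600 × 0.0389 + 0.1457 × 0.9611
     = 0.03345400 + 0.14003227
     = 0.17348627

Step 2: Apply Bayes' theorem for P(D|+)
P(D|+) = P(+|D)P(D) / P(+)
       = 0.03345400 / 0.17348627
       = 0.1928


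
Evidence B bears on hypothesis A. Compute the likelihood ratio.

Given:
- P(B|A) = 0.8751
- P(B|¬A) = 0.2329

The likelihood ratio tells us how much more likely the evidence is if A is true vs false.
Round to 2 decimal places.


Likelihood Ratio (LR) = P(B|A) / P(B|¬A)

LR = 0.8751 / 0.2329
   = 3.76

The evidence is 3.76 times more likely if A is true than if A is false.
Because LR exceeds 1, B is evidence for A.


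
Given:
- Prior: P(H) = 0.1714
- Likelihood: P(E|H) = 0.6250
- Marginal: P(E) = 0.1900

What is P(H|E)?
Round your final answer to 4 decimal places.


Using Bayes' theorem:

P(H|E) = P(E|H) × P(H) / P(E)
       = 0.6250 × 0.1714 / 0.1900
       = 0.10712500 / 0.1900
       = 0.5638

The evidence strengthens our belief in H.
Prior: 0.1714 → Posterior: 0.5638


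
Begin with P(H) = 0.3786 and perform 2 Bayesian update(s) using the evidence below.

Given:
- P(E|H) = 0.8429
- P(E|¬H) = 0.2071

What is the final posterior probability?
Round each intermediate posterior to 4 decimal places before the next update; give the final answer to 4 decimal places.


Sequential Bayesian updating:

Initial prior: P(H) = 0.3786

Update 1:
  P(E) = 0.8429 × 0.3786 + 0.2071 × 0.6214 = 0.31912194 + 0.12869194 = 0.44781388
  P(H|E) = 0.31912194 / 0.44781388 = 0.7126

Update 2:
  P(E) = 0.8429 × 0.7126 + 0.2071 × 0.2874 = 0.60065054 + 0.05952054 = 0.66017108
  P(H|E) = 0.60065054 / 0.66017108 = 0.9098

Final posterior: 0.9098


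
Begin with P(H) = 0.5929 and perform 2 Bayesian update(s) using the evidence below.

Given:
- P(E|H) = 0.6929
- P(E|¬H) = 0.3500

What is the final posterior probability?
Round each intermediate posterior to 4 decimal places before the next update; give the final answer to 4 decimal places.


Sequential Bayesian updating:

Initial prior: P(H) = 0.5929

Update 1:
  P(E) = 0.6929 × 0.5929 + 0.3500 × 0.4071 = 0.41082041 + 0.14248500 = 0.55330541
  P(H|E) = 0.41082041 / 0.55330541 = 0.7425

Update 2:
  P(E) = 0.6929 × 0.7425 + 0.3500 × 0.2575 = 0.51447825 + 0.09012500 = 0.60460325
  P(H|E) = 0.51447825 / 0.60460325 = 0.8509

Final posterior: 0.8509


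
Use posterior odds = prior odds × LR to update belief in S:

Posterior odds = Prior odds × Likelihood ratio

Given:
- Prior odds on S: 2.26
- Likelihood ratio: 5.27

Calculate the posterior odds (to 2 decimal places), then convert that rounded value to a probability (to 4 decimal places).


Step 1: Calculate posterior odds
Posterior odds = Prior odds × LR
               = 2.26 × 5.27
               = 11.91

Step 2: Convert to probability
P(S|E) = Posterior odds / (1 + Posterior odds)
       = 11.91 / (1 + 11.91)
       = 11.91 / 12.91
       = 0.9225

The evidence increased P(S) from 0.6933 to 0.9225.


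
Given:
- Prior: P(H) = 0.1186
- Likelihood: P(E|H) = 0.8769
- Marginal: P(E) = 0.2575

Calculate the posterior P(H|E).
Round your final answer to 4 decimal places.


Using Bayes' theorem:

P(H|E) = P(E|H) × P(H) / P(E)
       = 0.8769 × 0.1186 / 0.2575
       = 0.10400034 / 0.2575
       = 0.4039

The evidence strengthens our belief in H.
Prior: 0.1186 → Posterior: 0.4039


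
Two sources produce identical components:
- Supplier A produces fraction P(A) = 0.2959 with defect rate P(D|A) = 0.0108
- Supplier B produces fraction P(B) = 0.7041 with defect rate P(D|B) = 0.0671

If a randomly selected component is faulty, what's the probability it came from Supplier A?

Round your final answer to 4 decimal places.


Let A = from Supplier A, D = faulty

Given:
- P(A) = 0.2959, P(B) = 0.7041
- P(D|A) = 0.0108, P(D|B) = 0.0671

Step 1: Find P(D)
P(D) = P(D|A)P(A) + P(D|B)P(B)
     = 0.0108 × 0.2959 + 0.0671 × 0.7041
     = 0.00319572 + 0.04724511
     = 0.05044083

Step 2: Apply Bayes' theorem
P(A|D) = P(D|A)P(A) / P(D)
       = 0.00319572 / 0.05044083
       = 0.0634
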